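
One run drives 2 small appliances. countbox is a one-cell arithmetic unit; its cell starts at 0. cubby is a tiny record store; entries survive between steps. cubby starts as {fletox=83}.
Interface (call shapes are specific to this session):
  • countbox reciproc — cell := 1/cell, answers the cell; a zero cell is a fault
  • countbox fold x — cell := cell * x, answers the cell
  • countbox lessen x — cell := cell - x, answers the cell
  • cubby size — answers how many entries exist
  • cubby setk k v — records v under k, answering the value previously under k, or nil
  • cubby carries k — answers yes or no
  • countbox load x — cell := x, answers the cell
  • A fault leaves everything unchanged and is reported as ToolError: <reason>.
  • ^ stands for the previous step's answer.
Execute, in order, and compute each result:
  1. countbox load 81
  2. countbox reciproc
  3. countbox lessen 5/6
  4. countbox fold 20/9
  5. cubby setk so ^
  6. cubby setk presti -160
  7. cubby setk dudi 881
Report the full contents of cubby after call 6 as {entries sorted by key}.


[in] countbox load x: 81
  81
[in] countbox reciproc
  1/81
[in] countbox lessen x: 5/6
  -133/162
[in] countbox fold x: 20/9
  -1330/729
[in] cubby setk k: so v: ^
  nil
[in] cubby setk k: presti v: -160
  nil
[in] cubby setk k: dudi v: 881
  nil

Answer: {fletox=83, presti=-160, so=-1330/729}


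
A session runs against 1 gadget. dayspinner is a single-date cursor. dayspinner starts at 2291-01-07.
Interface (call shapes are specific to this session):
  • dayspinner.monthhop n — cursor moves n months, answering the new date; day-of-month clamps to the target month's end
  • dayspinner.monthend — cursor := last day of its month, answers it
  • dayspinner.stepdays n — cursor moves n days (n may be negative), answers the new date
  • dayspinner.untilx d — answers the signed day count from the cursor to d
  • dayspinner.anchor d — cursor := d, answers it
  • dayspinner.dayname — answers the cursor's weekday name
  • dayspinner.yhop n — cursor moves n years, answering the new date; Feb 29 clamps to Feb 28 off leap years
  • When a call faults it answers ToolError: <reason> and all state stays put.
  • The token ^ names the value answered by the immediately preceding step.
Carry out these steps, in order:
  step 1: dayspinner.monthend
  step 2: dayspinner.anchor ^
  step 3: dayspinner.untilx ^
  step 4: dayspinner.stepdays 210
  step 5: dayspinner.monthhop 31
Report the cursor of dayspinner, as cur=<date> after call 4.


Answer: cur=2291-08-29

Derivation:
Invoking monthend, yielding 2291-01-31.
I call anchor with d='^', and get 2291-01-31.
I run untilx with d='^', → 0.
Next I call stepdays with n='210', → 2291-08-29.
I invoke monthhop with n='31', which returns 2294-03-29.


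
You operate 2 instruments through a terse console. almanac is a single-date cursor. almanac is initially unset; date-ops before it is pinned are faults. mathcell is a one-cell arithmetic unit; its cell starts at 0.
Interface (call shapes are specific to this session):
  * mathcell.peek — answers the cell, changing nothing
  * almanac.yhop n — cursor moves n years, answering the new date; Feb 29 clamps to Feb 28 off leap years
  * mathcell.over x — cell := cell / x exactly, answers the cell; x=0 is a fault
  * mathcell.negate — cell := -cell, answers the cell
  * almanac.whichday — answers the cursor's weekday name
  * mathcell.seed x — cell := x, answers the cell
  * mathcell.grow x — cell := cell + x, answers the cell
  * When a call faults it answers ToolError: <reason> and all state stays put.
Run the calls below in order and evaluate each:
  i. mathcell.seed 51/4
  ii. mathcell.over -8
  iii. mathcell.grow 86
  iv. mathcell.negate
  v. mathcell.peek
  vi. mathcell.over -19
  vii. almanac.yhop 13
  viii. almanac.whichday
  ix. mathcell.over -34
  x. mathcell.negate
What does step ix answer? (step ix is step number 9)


Answer: -2701/20672

Derivation:
·→ mathcell.seed(x: 51/4)
·← 51/4
·→ mathcell.over(x: -8)
·← -51/32
·→ mathcell.grow(x: 86)
·← 2701/32
·→ mathcell.negate()
·← -2701/32
·→ mathcell.peek()
·← -2701/32
·→ mathcell.over(x: -19)
·← 2701/608
·→ almanac.yhop(n: 13)
·← ToolError: no date set
·→ almanac.whichday()
·← ToolError: no date set
·→ mathcell.over(x: -34)
·← -2701/20672
·→ mathcell.negate()
·← 2701/20672


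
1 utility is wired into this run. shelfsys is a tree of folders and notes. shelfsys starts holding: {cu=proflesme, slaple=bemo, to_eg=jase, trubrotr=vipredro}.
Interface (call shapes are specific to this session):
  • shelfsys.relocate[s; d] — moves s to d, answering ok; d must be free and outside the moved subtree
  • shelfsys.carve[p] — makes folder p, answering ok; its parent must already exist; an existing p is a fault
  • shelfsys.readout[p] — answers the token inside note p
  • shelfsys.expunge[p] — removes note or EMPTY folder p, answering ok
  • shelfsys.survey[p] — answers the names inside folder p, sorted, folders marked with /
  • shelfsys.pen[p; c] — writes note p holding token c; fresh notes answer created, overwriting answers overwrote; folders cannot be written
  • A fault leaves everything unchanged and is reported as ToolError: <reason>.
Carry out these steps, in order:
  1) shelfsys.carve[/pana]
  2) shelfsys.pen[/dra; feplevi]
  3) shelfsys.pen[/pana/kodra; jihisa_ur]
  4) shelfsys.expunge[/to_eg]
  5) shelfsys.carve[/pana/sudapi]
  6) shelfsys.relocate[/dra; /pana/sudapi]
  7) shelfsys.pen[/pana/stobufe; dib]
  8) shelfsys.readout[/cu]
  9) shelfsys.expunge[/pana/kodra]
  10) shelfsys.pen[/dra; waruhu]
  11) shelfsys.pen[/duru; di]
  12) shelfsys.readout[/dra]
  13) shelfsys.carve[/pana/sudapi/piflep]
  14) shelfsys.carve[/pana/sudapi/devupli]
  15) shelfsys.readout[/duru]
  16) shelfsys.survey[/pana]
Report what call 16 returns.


Answer: [stobufe, sudapi/]

Derivation:
==> shelfsys.carve(p=/pana)
<== ok
==> shelfsys.pen(p=/dra, c=feplevi)
<== created
==> shelfsys.pen(p=/pana/kodra, c=jihisa_ur)
<== created
==> shelfsys.expunge(p=/to_eg)
<== ok
==> shelfsys.carve(p=/pana/sudapi)
<== ok
==> shelfsys.relocate(s=/dra, d=/pana/sudapi)
<== ToolError: exists
==> shelfsys.pen(p=/pana/stobufe, c=dib)
<== created
==> shelfsys.readout(p=/cu)
<== proflesme
==> shelfsys.expunge(p=/pana/kodra)
<== ok
==> shelfsys.pen(p=/dra, c=waruhu)
<== overwrote
==> shelfsys.pen(p=/duru, c=di)
<== created
==> shelfsys.readout(p=/dra)
<== waruhu
==> shelfsys.carve(p=/pana/sudapi/piflep)
<== ok
==> shelfsys.carve(p=/pana/sudapi/devupli)
<== ok
==> shelfsys.readout(p=/duru)
<== di
==> shelfsys.survey(p=/pana)
<== [stobufe, sudapi/]


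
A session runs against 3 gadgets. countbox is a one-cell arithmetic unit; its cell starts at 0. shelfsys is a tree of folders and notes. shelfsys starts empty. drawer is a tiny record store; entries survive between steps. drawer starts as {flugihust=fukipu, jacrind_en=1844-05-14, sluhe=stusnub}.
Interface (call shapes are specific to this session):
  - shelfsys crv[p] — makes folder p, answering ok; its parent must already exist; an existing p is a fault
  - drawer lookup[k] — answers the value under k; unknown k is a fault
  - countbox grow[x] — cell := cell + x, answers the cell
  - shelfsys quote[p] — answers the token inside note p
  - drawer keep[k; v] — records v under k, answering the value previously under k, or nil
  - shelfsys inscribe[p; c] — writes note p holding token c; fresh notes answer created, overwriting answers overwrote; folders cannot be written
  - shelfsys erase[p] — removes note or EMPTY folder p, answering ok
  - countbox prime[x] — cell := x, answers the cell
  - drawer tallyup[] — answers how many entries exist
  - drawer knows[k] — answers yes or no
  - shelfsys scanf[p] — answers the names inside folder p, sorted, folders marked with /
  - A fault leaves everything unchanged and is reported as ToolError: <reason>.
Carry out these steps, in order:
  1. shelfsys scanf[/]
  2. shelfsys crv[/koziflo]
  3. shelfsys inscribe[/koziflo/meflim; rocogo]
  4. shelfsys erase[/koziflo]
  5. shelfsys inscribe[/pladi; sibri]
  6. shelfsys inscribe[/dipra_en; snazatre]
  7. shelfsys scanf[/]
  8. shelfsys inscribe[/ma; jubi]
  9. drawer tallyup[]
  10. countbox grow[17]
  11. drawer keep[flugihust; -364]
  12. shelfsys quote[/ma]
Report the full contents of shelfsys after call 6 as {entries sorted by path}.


→ shelfsys scanf(/)
← []
→ shelfsys crv(/koziflo)
← ok
→ shelfsys inscribe(/koziflo/meflim, rocogo)
← created
→ shelfsys erase(/koziflo)
← ToolError: not empty
→ shelfsys inscribe(/pladi, sibri)
← created
→ shelfsys inscribe(/dipra_en, snazatre)
← created
→ shelfsys scanf(/)
← [dipra_en, koziflo/, pladi]
→ shelfsys inscribe(/ma, jubi)
← created
→ drawer tallyup()
← 3
→ countbox grow(17)
← 17
→ drawer keep(flugihust, -364)
← fukipu
→ shelfsys quote(/ma)
← jubi

Answer: {dipra_en=snazatre, koziflo/, koziflo/meflim=rocogo, pladi=sibri}


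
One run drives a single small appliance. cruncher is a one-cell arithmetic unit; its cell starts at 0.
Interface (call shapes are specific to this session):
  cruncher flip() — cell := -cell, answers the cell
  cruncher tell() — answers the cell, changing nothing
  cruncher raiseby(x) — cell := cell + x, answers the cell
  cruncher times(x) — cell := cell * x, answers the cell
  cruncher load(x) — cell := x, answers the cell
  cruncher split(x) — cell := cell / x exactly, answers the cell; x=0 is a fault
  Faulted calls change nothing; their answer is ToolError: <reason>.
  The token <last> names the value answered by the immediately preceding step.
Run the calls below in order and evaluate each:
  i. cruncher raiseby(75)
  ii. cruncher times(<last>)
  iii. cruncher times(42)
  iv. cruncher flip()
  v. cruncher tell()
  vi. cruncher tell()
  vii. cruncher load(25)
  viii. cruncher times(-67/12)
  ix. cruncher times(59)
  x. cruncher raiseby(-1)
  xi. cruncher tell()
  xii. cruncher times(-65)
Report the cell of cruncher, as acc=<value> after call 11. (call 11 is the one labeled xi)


Answer: acc=-98837/12

Derivation:
==> cruncher raiseby(75)
<== 75
==> cruncher times(<last>)
<== 5625
==> cruncher times(42)
<== 236250
==> cruncher flip()
<== -236250
==> cruncher tell()
<== -236250
==> cruncher tell()
<== -236250
==> cruncher load(25)
<== 25
==> cruncher times(-67/12)
<== -1675/12
==> cruncher times(59)
<== -98825/12
==> cruncher raiseby(-1)
<== -98837/12
==> cruncher tell()
<== -98837/12
==> cruncher times(-65)
<== 6424405/12


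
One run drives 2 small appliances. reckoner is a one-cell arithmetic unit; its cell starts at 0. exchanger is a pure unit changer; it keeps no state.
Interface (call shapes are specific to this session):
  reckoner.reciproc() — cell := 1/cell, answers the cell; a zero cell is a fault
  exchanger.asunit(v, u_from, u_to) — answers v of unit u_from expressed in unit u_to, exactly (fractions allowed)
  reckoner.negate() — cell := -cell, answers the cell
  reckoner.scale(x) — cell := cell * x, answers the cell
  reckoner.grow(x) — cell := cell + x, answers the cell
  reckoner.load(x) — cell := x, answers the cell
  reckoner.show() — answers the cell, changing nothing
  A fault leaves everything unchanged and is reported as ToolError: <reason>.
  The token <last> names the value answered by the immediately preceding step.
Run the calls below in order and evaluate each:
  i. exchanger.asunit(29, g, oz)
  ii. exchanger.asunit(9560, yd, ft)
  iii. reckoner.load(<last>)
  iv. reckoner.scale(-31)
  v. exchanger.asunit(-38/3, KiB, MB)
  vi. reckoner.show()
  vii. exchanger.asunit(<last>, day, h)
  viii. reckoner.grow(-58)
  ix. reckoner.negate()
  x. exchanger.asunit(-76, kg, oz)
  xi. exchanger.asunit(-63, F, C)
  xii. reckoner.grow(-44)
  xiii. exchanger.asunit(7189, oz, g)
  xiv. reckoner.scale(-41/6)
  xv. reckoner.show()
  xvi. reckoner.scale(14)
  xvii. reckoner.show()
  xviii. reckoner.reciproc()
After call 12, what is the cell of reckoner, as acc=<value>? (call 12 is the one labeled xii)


Using asunit passing v: 29, u_from: g, u_to: oz: 46400000/45359237.
I use asunit passing v: 9560, u_from: yd, u_to: ft, — result: 28680.
Then load passing x: <last>, and see 28680.
I use scale passing x: -31, and observe -889080.
Invoking asunit passing v: -38/3, u_from: KiB, u_to: MB, yielding -608/46875.
I use show, and see -889080.
Then asunit passing v: <last>, u_from: day, u_to: h, which returns -21337920.
Using grow passing x: -58: -889138.
Using negate: 889138.
Then asunit passing v: -76, u_from: kg, u_to: oz: -121600000000/45359237.
Invoking asunit passing v: -63, u_from: F, u_to: C: -475/9.
Using grow passing x: -44, and observe 889094.
Calling asunit passing v: 7189, u_from: oz, u_to: g, and observe 326087554793/1600000.
I use scale passing x: -41/6, and see -18226427/3.
Calling show, — result: -18226427/3.
Using scale passing x: 14, → -255169978/3.
I call show(), giving -255169978/3.
I run reciproc, and observe -3/255169978.

Answer: acc=889094


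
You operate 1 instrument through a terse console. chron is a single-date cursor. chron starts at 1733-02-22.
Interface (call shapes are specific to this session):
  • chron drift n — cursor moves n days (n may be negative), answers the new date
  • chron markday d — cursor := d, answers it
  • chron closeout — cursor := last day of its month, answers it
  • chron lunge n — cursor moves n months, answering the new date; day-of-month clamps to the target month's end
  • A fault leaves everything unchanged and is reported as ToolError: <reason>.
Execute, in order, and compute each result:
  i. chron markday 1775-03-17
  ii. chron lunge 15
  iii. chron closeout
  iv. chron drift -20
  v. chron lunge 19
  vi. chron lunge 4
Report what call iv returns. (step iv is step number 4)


Answer: 1776-06-10

Derivation:
# 1. chron markday(d='1775-03-17') => 1775-03-17
# 2. chron lunge(n='15') => 1776-06-17
# 3. chron closeout() => 1776-06-30
# 4. chron drift(n='-20') => 1776-06-10
# 5. chron lunge(n='19') => 1778-01-10
# 6. chron lunge(n='4') => 1778-05-10


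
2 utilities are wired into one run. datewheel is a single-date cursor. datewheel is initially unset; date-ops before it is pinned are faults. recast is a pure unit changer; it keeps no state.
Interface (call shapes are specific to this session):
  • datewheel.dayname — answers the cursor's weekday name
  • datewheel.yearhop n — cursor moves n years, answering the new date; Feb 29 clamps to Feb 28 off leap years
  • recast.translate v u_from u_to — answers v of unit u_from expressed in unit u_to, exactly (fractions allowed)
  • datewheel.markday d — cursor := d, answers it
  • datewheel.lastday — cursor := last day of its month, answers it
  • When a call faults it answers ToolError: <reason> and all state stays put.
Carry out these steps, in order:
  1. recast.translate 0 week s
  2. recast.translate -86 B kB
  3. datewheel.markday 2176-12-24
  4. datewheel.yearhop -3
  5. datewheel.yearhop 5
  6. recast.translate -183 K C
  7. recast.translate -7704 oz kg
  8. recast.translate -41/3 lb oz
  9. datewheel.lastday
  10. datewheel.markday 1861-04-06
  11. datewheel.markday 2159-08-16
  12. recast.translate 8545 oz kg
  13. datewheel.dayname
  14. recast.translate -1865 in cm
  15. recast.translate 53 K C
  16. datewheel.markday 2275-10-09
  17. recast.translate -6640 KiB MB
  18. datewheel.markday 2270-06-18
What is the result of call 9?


Answer: 2178-12-31

Derivation:
>>> translate v: 0 u_from: week u_to: s
= 0
>>> translate v: -86 u_from: B u_to: kB
= -43/500
>>> markday d: 2176-12-24
= 2176-12-24
>>> yearhop n: -3
= 2173-12-24
>>> yearhop n: 5
= 2178-12-24
>>> translate v: -183 u_from: K u_to: C
= -9123/20
>>> translate v: -7704 u_from: oz u_to: kg
= -43680945231/200000000
>>> translate v: -41/3 u_from: lb u_to: oz
= -656/3
>>> lastday
= 2178-12-31
>>> markday d: 1861-04-06
= 1861-04-06
>>> markday d: 2159-08-16
= 2159-08-16
>>> translate v: 8545 u_from: oz u_to: kg
= 77518936033/320000000
>>> dayname
= Thursday
>>> translate v: -1865 u_from: in u_to: cm
= -47371/10
>>> translate v: 53 u_from: K u_to: C
= -4403/20
>>> markday d: 2275-10-09
= 2275-10-09
>>> translate v: -6640 u_from: KiB u_to: MB
= -21248/3125
>>> markday d: 2270-06-18
= 2270-06-18


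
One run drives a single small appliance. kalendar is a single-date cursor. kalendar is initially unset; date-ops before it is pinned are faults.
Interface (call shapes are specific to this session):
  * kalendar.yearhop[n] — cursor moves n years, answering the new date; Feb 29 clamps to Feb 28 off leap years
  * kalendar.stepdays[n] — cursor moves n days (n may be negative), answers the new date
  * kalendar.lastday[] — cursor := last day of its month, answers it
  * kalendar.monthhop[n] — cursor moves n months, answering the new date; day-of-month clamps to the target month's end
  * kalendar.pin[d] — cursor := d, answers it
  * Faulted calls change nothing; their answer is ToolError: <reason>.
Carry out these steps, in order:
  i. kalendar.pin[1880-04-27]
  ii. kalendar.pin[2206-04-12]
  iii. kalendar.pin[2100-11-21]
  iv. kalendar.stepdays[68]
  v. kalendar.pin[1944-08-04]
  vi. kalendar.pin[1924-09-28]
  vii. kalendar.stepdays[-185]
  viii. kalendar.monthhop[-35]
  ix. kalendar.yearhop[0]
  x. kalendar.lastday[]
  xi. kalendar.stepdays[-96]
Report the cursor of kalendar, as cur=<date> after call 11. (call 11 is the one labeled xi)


Answer: cur=1921-01-24

Derivation:
I call kalendar.pin(d: 1880-04-27), giving 1880-04-27.
Using kalendar.pin(d: 2206-04-12), giving 2206-04-12.
Then kalendar.pin(d: 2100-11-21), giving 2100-11-21.
I try kalendar.stepdays(n: 68), and observe 2101-01-28.
Now I run kalendar.pin(d: 1944-08-04), giving 1944-08-04.
I use kalendar.pin(d: 1924-09-28), and observe 1924-09-28.
Then kalendar.stepdays(n: -185), and get 1924-03-27.
I use kalendar.monthhop(n: -35), and see 1921-04-27.
I try kalendar.yearhop(n: 0): 1921-04-27.
Calling kalendar.lastday, and observe 1921-04-30.
I call kalendar.stepdays(n: -96), — result: 1921-01-24.


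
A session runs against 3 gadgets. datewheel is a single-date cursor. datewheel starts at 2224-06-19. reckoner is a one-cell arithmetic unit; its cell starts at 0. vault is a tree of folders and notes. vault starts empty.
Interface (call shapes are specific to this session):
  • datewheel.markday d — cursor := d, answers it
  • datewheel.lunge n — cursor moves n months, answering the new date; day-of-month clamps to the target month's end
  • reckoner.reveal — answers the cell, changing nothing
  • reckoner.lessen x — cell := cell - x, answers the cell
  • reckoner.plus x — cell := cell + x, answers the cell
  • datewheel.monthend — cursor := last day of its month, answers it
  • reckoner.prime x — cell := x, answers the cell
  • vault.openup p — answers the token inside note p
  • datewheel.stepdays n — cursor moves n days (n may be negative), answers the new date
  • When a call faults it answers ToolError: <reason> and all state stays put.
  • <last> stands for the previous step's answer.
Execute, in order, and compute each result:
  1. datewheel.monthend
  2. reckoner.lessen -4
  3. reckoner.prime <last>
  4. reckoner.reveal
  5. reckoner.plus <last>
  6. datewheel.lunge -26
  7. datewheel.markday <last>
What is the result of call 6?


# 1. datewheel.monthend() : 2224-06-30
# 2. reckoner.lessen(x→-4) : 4
# 3. reckoner.prime(x→<last>) : 4
# 4. reckoner.reveal() : 4
# 5. reckoner.plus(x→<last>) : 8
# 6. datewheel.lunge(n→-26) : 2222-04-30
# 7. datewheel.markday(d→<last>) : 2222-04-30

Answer: 2222-04-30


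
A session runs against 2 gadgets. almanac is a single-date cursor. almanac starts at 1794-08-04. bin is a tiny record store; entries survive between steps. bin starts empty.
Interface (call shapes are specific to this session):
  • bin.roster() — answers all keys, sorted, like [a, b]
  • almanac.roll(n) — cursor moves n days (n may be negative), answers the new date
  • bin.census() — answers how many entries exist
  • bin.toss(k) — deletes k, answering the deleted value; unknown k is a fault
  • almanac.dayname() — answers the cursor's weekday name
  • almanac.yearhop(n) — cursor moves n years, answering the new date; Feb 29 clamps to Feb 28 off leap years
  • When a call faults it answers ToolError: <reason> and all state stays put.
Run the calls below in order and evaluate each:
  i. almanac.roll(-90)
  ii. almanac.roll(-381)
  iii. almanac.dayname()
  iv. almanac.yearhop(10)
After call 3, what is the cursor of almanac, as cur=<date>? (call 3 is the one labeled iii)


·→ almanac.roll(n: -90)
·← 1794-05-06
·→ almanac.roll(n: -381)
·← 1793-04-20
·→ almanac.dayname()
·← Saturday
·→ almanac.yearhop(n: 10)
·← 1803-04-20

Answer: cur=1793-04-20


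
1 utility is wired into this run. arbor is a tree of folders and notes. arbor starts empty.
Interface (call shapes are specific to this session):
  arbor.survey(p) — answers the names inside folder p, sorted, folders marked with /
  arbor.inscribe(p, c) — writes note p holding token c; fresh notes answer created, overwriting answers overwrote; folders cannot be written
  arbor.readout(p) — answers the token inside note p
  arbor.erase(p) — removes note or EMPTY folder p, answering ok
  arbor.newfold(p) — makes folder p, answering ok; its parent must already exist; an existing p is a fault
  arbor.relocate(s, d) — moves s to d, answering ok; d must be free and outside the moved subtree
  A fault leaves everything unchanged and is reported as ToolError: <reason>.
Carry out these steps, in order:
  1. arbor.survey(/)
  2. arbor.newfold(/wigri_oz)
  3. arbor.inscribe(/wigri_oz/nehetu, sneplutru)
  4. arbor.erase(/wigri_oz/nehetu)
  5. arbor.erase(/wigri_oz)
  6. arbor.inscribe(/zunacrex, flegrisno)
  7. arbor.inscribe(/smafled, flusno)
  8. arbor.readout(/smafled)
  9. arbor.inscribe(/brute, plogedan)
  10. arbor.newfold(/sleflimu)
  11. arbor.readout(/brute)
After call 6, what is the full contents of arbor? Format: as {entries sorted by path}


Answer: {zunacrex=flegrisno}

Derivation:
# 1. arbor.survey(p→/) -> []
# 2. arbor.newfold(p→/wigri_oz) -> ok
# 3. arbor.inscribe(p→/wigri_oz/nehetu, c→sneplutru) -> created
# 4. arbor.erase(p→/wigri_oz/nehetu) -> ok
# 5. arbor.erase(p→/wigri_oz) -> ok
# 6. arbor.inscribe(p→/zunacrex, c→flegrisno) -> created
# 7. arbor.inscribe(p→/smafled, c→flusno) -> created
# 8. arbor.readout(p→/smafled) -> flusno
# 9. arbor.inscribe(p→/brute, c→plogedan) -> created
# 10. arbor.newfold(p→/sleflimu) -> ok
# 11. arbor.readout(p→/brute) -> plogedan


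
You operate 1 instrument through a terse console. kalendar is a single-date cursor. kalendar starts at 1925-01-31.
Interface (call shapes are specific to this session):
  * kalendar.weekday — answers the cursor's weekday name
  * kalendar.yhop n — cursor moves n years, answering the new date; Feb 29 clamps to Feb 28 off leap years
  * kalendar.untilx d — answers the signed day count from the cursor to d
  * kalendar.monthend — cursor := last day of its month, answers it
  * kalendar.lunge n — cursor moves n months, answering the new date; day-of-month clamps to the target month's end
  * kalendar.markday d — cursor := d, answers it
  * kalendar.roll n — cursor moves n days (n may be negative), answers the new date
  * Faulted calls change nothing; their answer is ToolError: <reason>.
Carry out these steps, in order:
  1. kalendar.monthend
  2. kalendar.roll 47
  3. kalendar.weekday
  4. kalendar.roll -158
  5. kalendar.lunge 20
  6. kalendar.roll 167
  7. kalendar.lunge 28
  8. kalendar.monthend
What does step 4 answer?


Next I call kalendar.monthend, — result: 1925-01-31.
Using kalendar.roll passing n=47, → 1925-03-19.
I use kalendar.weekday, and get Thursday.
I run kalendar.roll passing n=-158, yielding 1924-10-12.
I try kalendar.lunge passing n=20, and observe 1926-06-12.
Using kalendar.roll passing n=167, — result: 1926-11-26.
I call kalendar.lunge passing n=28, and observe 1929-03-26.
Next I call kalendar.monthend(), giving 1929-03-31.

Answer: 1924-10-12


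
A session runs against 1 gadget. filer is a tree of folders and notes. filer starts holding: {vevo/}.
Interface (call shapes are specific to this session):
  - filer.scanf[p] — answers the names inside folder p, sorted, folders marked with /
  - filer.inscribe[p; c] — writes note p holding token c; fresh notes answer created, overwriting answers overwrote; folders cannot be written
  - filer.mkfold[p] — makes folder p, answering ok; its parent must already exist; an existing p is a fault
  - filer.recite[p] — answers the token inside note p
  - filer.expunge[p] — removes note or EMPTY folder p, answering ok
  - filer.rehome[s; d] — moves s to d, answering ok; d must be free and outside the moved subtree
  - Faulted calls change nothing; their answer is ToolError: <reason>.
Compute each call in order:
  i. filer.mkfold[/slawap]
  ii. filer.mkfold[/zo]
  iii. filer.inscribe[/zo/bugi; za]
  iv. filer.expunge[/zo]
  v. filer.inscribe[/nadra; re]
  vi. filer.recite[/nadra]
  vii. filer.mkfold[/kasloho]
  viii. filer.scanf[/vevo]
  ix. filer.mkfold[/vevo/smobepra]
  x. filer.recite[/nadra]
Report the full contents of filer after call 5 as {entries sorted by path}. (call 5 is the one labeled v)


Answer: {nadra=re, slawap/, vevo/, zo/, zo/bugi=za}

Derivation:
Invoking filer.mkfold with p: /slawap, and observe ok.
I run filer.mkfold with p: /zo, → ok.
I invoke filer.inscribe with p: /zo/bugi, c: za, and see created.
Then filer.expunge with p: /zo, → ToolError: not empty.
I try filer.inscribe with p: /nadra, c: re, and get created.
I try filer.recite with p: /nadra: re.
Now I run filer.mkfold with p: /kasloho, and see ok.
Now I run filer.scanf with p: /vevo: [].
I try filer.mkfold with p: /vevo/smobepra, — result: ok.
I try filer.recite with p: /nadra, yielding re.


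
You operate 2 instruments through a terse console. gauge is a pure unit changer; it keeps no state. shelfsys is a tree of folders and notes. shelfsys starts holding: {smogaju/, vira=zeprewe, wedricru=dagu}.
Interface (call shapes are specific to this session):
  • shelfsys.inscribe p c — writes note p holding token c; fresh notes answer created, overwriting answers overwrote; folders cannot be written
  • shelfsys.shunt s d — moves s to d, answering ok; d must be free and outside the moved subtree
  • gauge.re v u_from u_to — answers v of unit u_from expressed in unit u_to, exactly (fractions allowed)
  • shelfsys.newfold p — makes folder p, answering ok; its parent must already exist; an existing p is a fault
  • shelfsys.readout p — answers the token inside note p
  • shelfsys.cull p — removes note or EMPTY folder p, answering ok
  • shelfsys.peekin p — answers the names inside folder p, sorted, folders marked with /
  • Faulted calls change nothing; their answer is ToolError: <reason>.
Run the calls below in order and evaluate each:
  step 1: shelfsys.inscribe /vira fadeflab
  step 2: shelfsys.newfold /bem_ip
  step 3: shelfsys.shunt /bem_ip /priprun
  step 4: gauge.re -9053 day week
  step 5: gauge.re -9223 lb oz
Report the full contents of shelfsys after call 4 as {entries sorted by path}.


>>> shelfsys.inscribe p→/vira c→fadeflab
:: overwrote
>>> shelfsys.newfold p→/bem_ip
:: ok
>>> shelfsys.shunt s→/bem_ip d→/priprun
:: ok
>>> gauge.re v→-9053 u_from→day u_to→week
:: -9053/7
>>> gauge.re v→-9223 u_from→lb u_to→oz
:: -147568

Answer: {priprun/, smogaju/, vira=fadeflab, wedricru=dagu}


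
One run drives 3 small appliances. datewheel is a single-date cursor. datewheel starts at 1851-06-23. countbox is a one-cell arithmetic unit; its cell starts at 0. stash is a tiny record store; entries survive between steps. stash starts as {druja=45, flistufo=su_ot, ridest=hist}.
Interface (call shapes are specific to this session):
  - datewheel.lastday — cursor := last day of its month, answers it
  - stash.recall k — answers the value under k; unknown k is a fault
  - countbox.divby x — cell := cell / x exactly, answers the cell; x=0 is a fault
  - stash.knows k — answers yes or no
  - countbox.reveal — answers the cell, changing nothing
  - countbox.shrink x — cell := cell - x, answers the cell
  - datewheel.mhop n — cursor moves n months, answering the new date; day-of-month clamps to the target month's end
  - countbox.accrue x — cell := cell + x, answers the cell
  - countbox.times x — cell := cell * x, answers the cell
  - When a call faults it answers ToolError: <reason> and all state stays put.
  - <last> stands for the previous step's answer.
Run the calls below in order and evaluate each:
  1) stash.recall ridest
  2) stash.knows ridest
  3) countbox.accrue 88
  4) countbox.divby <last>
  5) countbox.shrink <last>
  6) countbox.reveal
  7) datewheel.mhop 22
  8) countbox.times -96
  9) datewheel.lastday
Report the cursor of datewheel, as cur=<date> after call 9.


Answer: cur=1853-04-30

Derivation:
Calling recall on k→ridest, and observe hist.
I use knows on k→ridest, → yes.
I call accrue on x→88, and get 88.
I use divby on x→<last>, giving 1.
I try shrink on x→<last>, → 0.
Calling reveal, yielding 0.
I invoke mhop on n→22: 1853-04-23.
I use times on x→-96, and get 0.
I invoke lastday(), and get 1853-04-30.


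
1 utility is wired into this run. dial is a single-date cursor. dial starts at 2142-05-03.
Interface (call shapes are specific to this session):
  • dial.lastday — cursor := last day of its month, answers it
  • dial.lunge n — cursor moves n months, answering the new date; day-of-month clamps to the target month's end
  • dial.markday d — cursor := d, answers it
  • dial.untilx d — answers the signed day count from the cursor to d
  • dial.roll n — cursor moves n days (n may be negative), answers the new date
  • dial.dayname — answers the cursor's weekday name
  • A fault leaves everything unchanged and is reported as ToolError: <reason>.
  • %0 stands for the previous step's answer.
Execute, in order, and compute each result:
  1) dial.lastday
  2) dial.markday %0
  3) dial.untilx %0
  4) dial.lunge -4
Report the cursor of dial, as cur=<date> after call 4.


Answer: cur=2142-01-31

Derivation:
·→ dial.lastday()
·← 2142-05-31
·→ dial.markday(d: %0)
·← 2142-05-31
·→ dial.untilx(d: %0)
·← 0
·→ dial.lunge(n: -4)
·← 2142-01-31


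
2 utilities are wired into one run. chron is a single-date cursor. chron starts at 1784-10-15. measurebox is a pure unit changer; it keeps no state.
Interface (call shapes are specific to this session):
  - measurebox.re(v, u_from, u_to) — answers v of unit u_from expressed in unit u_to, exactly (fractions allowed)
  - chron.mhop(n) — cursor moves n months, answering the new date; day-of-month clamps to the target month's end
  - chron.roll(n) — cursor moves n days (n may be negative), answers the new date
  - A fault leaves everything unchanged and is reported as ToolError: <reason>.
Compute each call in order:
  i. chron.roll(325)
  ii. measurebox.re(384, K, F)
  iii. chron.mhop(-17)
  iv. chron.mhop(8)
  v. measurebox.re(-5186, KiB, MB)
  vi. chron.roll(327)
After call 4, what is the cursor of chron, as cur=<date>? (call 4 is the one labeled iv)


;; 1. chron.roll(n=325) => 1785-09-05
;; 2. measurebox.re(v=384, u_from=K, u_to=F) => 23153/100
;; 3. chron.mhop(n=-17) => 1784-04-05
;; 4. chron.mhop(n=8) => 1784-12-05
;; 5. measurebox.re(v=-5186, u_from=KiB, u_to=MB) => -82976/15625
;; 6. chron.roll(n=327) => 1785-10-28

Answer: cur=1784-12-05


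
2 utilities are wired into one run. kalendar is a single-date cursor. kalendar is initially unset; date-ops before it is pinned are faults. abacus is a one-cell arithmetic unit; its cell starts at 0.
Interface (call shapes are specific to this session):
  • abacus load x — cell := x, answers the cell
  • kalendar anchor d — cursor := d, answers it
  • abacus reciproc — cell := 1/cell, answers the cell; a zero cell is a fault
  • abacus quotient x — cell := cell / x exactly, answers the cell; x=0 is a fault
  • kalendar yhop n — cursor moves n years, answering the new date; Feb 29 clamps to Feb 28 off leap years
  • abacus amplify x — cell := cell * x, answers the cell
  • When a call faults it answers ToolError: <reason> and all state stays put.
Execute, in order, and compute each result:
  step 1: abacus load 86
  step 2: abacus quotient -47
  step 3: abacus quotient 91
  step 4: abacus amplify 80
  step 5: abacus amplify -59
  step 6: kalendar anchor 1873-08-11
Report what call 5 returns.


% abacus load x: 86
  86
% abacus quotient x: -47
  -86/47
% abacus quotient x: 91
  -86/4277
% abacus amplify x: 80
  -6880/4277
% abacus amplify x: -59
  405920/4277
% kalendar anchor d: 1873-08-11
  1873-08-11

Answer: 405920/4277


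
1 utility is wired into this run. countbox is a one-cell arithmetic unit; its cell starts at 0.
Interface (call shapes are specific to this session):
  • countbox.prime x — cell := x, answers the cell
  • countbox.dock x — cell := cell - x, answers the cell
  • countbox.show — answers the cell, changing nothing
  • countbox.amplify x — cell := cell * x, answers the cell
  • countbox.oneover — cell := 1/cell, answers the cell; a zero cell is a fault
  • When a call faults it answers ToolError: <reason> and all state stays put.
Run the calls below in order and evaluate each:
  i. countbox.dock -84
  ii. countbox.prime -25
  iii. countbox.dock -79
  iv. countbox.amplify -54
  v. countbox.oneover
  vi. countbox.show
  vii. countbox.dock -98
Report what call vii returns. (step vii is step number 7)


Act: countbox.dock[-84]
Obs: 84
Act: countbox.prime[-25]
Obs: -25
Act: countbox.dock[-79]
Obs: 54
Act: countbox.amplify[-54]
Obs: -2916
Act: countbox.oneover[]
Obs: -1/2916
Act: countbox.show[]
Obs: -1/2916
Act: countbox.dock[-98]
Obs: 285767/2916

Answer: 285767/2916


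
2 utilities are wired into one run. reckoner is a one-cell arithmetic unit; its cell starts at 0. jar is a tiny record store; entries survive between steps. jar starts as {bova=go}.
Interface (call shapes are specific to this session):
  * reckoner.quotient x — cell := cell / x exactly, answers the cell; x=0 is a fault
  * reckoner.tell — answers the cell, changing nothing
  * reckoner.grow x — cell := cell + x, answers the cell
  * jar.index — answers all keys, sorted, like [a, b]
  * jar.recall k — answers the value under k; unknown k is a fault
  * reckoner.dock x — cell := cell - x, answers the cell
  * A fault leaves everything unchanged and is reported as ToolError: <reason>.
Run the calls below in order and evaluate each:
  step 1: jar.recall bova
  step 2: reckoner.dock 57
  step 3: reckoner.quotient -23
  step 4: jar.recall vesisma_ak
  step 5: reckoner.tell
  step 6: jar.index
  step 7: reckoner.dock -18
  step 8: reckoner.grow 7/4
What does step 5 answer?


CALL recall[k: bova]
RET  go
CALL dock[x: 57]
RET  -57
CALL quotient[x: -23]
RET  57/23
CALL recall[k: vesisma_ak]
RET  ToolError: no such key vesisma_ak
CALL tell[]
RET  57/23
CALL index[]
RET  [bova]
CALL dock[x: -18]
RET  471/23
CALL grow[x: 7/4]
RET  2045/92

Answer: 57/23


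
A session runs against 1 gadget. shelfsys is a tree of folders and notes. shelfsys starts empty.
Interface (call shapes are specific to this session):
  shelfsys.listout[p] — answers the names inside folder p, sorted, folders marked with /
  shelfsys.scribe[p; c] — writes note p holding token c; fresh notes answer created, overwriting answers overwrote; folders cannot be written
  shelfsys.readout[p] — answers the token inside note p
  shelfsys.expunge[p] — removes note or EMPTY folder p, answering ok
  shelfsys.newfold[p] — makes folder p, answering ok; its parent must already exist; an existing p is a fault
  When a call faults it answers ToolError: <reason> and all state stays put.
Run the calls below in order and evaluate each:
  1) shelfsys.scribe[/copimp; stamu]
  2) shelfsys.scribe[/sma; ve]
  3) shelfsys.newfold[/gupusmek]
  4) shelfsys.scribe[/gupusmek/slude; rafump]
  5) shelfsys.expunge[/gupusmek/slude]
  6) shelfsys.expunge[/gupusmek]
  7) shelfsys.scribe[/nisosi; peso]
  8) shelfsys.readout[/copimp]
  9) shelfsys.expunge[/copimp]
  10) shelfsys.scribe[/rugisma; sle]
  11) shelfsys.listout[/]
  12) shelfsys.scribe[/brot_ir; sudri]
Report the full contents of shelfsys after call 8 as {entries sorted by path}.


Answer: {copimp=stamu, nisosi=peso, sma=ve}

Derivation:
-- scribe(p='/copimp', c='stamu') == created
-- scribe(p='/sma', c='ve') == created
-- newfold(p='/gupusmek') == ok
-- scribe(p='/gupusmek/slude', c='rafump') == created
-- expunge(p='/gupusmek/slude') == ok
-- expunge(p='/gupusmek') == ok
-- scribe(p='/nisosi', c='peso') == created
-- readout(p='/copimp') == stamu
-- expunge(p='/copimp') == ok
-- scribe(p='/rugisma', c='sle') == created
-- listout(p='/') == [nisosi, rugisma, sma]
-- scribe(p='/brot_ir', c='sudri') == created


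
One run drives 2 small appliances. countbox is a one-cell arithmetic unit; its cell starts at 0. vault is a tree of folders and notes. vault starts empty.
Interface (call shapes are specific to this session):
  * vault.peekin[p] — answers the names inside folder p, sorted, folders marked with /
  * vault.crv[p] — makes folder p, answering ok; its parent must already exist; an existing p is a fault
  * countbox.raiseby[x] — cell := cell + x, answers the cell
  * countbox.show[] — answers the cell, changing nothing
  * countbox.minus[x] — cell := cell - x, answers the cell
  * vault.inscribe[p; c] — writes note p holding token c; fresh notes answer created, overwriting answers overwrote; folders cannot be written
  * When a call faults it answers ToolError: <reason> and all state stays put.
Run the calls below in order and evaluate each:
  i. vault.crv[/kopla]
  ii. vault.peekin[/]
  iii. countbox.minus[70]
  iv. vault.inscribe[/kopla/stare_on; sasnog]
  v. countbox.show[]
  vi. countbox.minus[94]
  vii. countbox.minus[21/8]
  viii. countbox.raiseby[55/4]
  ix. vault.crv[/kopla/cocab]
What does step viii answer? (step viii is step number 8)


Answer: -1223/8

Derivation:
Step: crv[p=/kopla]
Result: ok
Step: peekin[p=/]
Result: [kopla/]
Step: minus[x=70]
Result: -70
Step: inscribe[p=/kopla/stare_on; c=sasnog]
Result: created
Step: show[]
Result: -70
Step: minus[x=94]
Result: -164
Step: minus[x=21/8]
Result: -1333/8
Step: raiseby[x=55/4]
Result: -1223/8
Step: crv[p=/kopla/cocab]
Result: ok


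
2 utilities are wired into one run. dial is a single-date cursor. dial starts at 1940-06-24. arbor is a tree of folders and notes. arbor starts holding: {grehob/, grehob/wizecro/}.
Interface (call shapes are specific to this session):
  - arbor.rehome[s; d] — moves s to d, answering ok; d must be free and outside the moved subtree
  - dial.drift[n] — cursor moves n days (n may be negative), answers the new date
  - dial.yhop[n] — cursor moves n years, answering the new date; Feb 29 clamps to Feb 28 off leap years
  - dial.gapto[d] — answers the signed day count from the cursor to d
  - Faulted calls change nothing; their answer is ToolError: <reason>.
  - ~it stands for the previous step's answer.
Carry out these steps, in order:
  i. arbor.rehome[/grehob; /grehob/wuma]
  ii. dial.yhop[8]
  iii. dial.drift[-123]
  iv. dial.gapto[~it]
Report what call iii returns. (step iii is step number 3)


Step: arbor.rehome[s='/grehob'; d='/grehob/wuma']
Result: ToolError: into itself
Step: dial.yhop[n='8']
Result: 1948-06-24
Step: dial.drift[n='-123']
Result: 1948-02-22
Step: dial.gapto[d='~it']
Result: 0

Answer: 1948-02-22


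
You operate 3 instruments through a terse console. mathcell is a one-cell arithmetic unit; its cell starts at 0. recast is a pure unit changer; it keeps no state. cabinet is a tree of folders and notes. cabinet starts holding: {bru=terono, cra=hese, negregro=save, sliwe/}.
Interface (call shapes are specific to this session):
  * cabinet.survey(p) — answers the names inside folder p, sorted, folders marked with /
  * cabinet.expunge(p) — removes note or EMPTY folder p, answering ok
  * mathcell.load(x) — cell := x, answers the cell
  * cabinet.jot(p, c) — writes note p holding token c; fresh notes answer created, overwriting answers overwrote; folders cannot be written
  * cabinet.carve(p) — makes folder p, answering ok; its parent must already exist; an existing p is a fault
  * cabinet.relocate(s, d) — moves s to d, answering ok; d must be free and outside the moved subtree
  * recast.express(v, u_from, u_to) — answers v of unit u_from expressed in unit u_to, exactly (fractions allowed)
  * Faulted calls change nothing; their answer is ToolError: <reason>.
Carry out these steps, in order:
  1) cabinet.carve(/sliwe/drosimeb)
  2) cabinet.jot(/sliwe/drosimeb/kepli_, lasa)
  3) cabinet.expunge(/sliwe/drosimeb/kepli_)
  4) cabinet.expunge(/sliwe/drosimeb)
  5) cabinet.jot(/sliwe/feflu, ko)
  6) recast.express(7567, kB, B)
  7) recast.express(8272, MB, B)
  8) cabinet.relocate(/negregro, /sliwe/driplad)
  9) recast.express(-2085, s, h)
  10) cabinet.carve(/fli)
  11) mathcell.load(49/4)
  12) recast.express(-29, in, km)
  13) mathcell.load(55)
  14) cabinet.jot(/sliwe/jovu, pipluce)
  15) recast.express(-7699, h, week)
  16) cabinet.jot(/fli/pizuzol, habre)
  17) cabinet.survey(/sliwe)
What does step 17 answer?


Do: carve[p='/sliwe/drosimeb']
See: ok
Do: jot[p='/sliwe/drosimeb/kepli_'; c='lasa']
See: created
Do: expunge[p='/sliwe/drosimeb/kepli_']
See: ok
Do: expunge[p='/sliwe/drosimeb']
See: ok
Do: jot[p='/sliwe/feflu'; c='ko']
See: created
Do: express[v='7567'; u_from='kB'; u_to='B']
See: 7567000
Do: express[v='8272'; u_from='MB'; u_to='B']
See: 8272000000
Do: relocate[s='/negregro'; d='/sliwe/driplad']
See: ok
Do: express[v='-2085'; u_from='s'; u_to='h']
See: -139/240
Do: carve[p='/fli']
See: ok
Do: load[x='49/4']
See: 49/4
Do: express[v='-29'; u_from='in'; u_to='km']
See: -3683/5000000
Do: load[x='55']
See: 55
Do: jot[p='/sliwe/jovu'; c='pipluce']
See: created
Do: express[v='-7699'; u_from='h'; u_to='week']
See: -7699/168
Do: jot[p='/fli/pizuzol'; c='habre']
See: created
Do: survey[p='/sliwe']
See: [driplad, feflu, jovu]

Answer: [driplad, feflu, jovu]
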